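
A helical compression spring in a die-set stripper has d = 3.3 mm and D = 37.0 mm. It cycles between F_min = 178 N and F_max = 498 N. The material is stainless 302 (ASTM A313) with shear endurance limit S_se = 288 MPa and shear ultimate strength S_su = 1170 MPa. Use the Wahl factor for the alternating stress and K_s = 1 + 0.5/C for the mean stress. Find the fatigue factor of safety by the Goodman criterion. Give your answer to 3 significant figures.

0.411

C = D/d = 37.0/3.3 = 11.2121; K_W = (4C−1)/(4C−4)+0.615/C = 1.1283; K_s = 1+0.5/C = 1.0446
F_a = (F_max−F_min)/2 = 160 N; F_m = (F_max+F_min)/2 = 338 N
τ_a = K_W·8F_aD/(πd³) = 1.1283 × 419.49 = 473.31 MPa
τ_m = K_s·8F_mD/(πd³) = 1.0446 × 886.17 = 925.69 MPa
Goodman: 1/n_f = τ_a/S_se + τ_m/S_su = 473.31/288 + 925.69/1170 = 1.64342 + 0.79119 = 2.4346
n_f = 1/2.4346 = 0.4107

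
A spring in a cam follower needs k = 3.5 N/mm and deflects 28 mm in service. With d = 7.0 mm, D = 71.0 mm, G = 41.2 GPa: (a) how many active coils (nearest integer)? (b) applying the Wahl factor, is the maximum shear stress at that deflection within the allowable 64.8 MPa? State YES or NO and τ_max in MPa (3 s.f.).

(a) 10 coils; (b) YES, τ_max = 58.3 MPa

N_a = Gd⁴/(8D³k) = (41.2×10³)(7.0⁴)/(8·71.0³·3.5) = 9.871 → N_a = 10
Actual rate k = Gd⁴/(8D³·10) = 3.4548 N/mm
Working load F = kδ = 3.4548·28 = 96.735 N
C = 71.0/7.0 = 10.1429; K_W = (4C−1)/(4C−4)+0.615/C = 1.1427
τ_max = K_W·8FD/(πd³) = 1.1427·50.99 = 58.265 MPa
τ_max ≤ 64.8 MPa → acceptable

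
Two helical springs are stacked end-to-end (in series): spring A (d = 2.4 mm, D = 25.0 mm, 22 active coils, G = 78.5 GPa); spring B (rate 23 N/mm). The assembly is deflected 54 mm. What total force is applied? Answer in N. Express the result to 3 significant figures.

49.1 N

k_A = Gd⁴/(8D³N_a) = (78.5×10³)(2.4⁴)/(8·25.0³·22) = 0.94707 N/mm
Series: 1/k_eq = 1/0.94707 + 1/23 = 1.0994; k_eq = 0.90961 N/mm
F = k_eq·δ = 0.90961·54 = 49.119 N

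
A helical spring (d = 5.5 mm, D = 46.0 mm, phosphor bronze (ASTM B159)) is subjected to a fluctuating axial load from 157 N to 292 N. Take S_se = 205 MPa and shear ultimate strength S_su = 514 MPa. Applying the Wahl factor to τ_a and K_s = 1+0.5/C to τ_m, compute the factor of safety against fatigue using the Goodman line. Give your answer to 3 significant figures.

1.67

C = D/d = 46.0/5.5 = 8.3636; K_W = (4C−1)/(4C−4)+0.615/C = 1.1754; K_s = 1+0.5/C = 1.0598
F_a = (F_max−F_min)/2 = 67.5 N; F_m = (F_max+F_min)/2 = 224.5 N
τ_a = K_W·8F_aD/(πd³) = 1.1754 × 47.524 = 55.859 MPa
τ_m = K_s·8F_mD/(πd³) = 1.0598 × 158.06 = 167.51 MPa
Goodman: 1/n_f = τ_a/S_se + τ_m/S_su = 55.859/205 + 167.51/514 = 0.27248 + 0.32590 = 0.59838
n_f = 1/0.59838 = 1.671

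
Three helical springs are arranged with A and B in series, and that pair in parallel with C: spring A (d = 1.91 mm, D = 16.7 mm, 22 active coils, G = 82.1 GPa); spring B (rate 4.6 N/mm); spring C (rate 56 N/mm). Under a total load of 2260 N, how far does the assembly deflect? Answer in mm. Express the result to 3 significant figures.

39.6 mm

k_A = Gd⁴/(8D³N_a) = (82.1×10³)(1.91⁴)/(8·16.7³·22) = 1.333 N/mm
Springs A,B series: k_AB = 1/(1/1.333+1/4.6) = 1.0335 N/mm; parallel with C: k_eq = 1.0335+56 = 57.033 N/mm
δ = F/k_eq = 2260/57.033 = 39.626 mm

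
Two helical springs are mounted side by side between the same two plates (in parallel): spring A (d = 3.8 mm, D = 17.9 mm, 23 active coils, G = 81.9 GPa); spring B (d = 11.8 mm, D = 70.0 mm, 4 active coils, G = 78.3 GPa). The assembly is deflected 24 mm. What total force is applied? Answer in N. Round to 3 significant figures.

3710 N

k_A = Gd⁴/(8D³N_a) = (81.9×10³)(3.8⁴)/(8·17.9³·23) = 16.182 N/mm
k_B = Gd⁴/(8D³N_a) = (78.3×10³)(11.8⁴)/(8·70.0³·4) = 138.31 N/mm
Parallel: k_eq = 16.182 + 138.31 = 154.49 N/mm
F = k_eq·δ = 154.49·24 = 3707.8 N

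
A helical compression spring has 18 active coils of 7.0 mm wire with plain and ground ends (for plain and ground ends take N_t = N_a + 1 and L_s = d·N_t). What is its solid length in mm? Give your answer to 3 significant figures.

plain and ground ends: N_t = N_a + 1 = 18 + 1 = 19
L_s = d·N_t = 7.0 × 19 = 133 mm

133 mm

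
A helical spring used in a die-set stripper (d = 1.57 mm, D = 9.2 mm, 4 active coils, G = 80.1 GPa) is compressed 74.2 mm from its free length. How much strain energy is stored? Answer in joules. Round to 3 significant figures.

k = Gd⁴/(8D³N_a) = (80.1×10³)(1.57⁴)/(8·9.2³·4) = 19.531 N/mm
U = ½kδ² = 0.5 × 19.531 × 74.2² = 53764 N·mm = 53.764 J

53.8 J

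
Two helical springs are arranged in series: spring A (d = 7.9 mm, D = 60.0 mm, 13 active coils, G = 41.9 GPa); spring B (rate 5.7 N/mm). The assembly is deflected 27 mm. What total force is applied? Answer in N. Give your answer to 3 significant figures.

86.2 N

k_A = Gd⁴/(8D³N_a) = (41.9×10³)(7.9⁴)/(8·60.0³·13) = 7.265 N/mm
Series: 1/k_eq = 1/7.265 + 1/5.7 = 0.31308; k_eq = 3.194 N/mm
F = k_eq·δ = 3.194·27 = 86.239 N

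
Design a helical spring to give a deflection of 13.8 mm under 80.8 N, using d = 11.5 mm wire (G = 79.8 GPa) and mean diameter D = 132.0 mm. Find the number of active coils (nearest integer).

Required rate k = F/δ = 80.8/13.8 = 5.8551 N/mm
N_a = Gd⁴/(8D³k) = (79.8×10³ × 11.5⁴)/(8 × 132.0³ × 5.8551)
    = 1.39571e+09 / 1.07732e+08 = 12.96 → 13 coils

13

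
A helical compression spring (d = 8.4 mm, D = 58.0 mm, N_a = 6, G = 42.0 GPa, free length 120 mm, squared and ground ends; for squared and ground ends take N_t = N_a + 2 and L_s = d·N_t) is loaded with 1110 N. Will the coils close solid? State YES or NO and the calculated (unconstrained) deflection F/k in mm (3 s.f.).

k = Gd⁴/(8D³N_a) = (42.0×10³)(8.4⁴)/(8·58.0³·6) = 22.328 N/mm
N_t = 8; L_s = 8.4·8 = 67.2 mm; δ_solid = L₀ − L_s = 120 − 67.2 = 52.8 mm
δ = F/k = 1110/22.328 = 49.714 mm
δ < δ_solid → spring does not go solid

NO, δ = 49.7 mm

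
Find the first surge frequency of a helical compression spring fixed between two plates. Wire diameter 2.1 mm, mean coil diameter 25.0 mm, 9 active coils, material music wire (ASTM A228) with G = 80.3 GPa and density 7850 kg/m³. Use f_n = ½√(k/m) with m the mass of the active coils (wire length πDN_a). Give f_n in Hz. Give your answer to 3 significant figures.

134 Hz

k = Gd⁴/(8D³N_a) = (80.3×10³)(2.1⁴)/(8·25.0³·9) = 1.3882 N/mm = 1388.2 N/m
Wire length L = πDN_a = π·25.0·9 = 706.86 mm
m = ρ·(πd²/4)·L = 7850 × 3.4636×10⁻⁶ m² × 0.70686 m = 0.019219 kg
f_n = ½√(k/m) = 0.5·√(1388.2/0.019219) = 0.5·√(72229) = 134.38 Hz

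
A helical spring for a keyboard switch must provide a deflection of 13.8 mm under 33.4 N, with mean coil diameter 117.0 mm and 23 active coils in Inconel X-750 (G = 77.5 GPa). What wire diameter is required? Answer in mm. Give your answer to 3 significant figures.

9.79 mm

Required rate k = F/δ = 33.4/13.8 = 2.4203 N/mm
d = (8D³N_a·k / G)^(1/4) = (8·117.0³·23·2.4203 / (77.5×10³))^0.25
  = (9203.2)^0.25 = 9.7946 mm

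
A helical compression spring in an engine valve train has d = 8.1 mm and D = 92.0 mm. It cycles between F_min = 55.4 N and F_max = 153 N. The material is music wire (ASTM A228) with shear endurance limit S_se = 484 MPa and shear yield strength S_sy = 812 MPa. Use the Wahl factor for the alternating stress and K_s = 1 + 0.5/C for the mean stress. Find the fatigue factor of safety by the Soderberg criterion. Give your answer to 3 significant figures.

9.16

C = D/d = 92.0/8.1 = 11.3580; K_W = (4C−1)/(4C−4)+0.615/C = 1.1266; K_s = 1+0.5/C = 1.0440
F_a = (F_max−F_min)/2 = 48.8 N; F_m = (F_max+F_min)/2 = 104.2 N
τ_a = K_W·8F_aD/(πd³) = 1.1266 × 21.513 = 24.235 MPa
τ_m = K_s·8F_mD/(πd³) = 1.0440 × 45.935 = 47.957 MPa
Soderberg: 1/n_f = τ_a/S_se + τ_m/S_sy = 24.235/484 + 47.957/812 = 0.05007 + 0.05906 = 0.10913
n_f = 1/0.10913 = 9.163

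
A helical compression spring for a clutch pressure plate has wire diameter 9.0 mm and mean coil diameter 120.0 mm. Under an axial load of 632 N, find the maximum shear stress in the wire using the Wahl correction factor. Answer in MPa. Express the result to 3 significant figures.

Spring index C = D/d = 120.0/9.0 = 13.3333
K_W = (4C−1)/(4C−4) + 0.615/C = 52.333/49.333 + 0.0461 = 1.1069
τ₀ = 8FD/(πd³) = 8·632·120.0/(π·9.0³) = 606720/2290.2 = 264.92 MPa
τ_max = K·τ₀ = 1.1069 × 264.92 = 293.25 MPa

293 MPa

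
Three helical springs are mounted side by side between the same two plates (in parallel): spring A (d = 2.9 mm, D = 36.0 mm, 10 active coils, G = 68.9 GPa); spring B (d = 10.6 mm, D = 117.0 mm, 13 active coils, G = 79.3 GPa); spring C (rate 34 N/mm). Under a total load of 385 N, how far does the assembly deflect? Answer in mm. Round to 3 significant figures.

k_A = Gd⁴/(8D³N_a) = (68.9×10³)(2.9⁴)/(8·36.0³·10) = 1.3056 N/mm
k_B = Gd⁴/(8D³N_a) = (79.3×10³)(10.6⁴)/(8·117.0³·13) = 6.0104 N/mm
Parallel: k_eq = 1.3056 + 6.0104 + 34 = 41.316 N/mm
δ = F/k_eq = 385/41.316 = 9.3184 mm

9.32 mm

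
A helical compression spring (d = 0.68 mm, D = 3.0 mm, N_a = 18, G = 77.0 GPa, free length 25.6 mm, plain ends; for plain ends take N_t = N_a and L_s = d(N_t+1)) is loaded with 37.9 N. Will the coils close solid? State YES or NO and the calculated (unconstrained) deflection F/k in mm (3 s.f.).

NO, δ = 8.95 mm

k = Gd⁴/(8D³N_a) = (77.0×10³)(0.68⁴)/(8·3.0³·18) = 4.2345 N/mm
N_t = 18; L_s = 0.68·19 = 12.92 mm; δ_solid = L₀ − L_s = 25.6 − 12.92 = 12.68 mm
δ = F/k = 37.9/4.2345 = 8.9503 mm
δ < δ_solid → spring does not go solid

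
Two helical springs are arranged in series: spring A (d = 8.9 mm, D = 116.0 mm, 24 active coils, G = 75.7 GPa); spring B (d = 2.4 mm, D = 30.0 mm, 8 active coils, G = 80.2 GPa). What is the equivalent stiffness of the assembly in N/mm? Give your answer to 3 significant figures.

0.781 N/mm

k_A = Gd⁴/(8D³N_a) = (75.7×10³)(8.9⁴)/(8·116.0³·24) = 1.5848 N/mm
k_B = Gd⁴/(8D³N_a) = (80.2×10³)(2.4⁴)/(8·30.0³·8) = 1.5398 N/mm
Series: 1/k_eq = 1/1.5848 + 1/1.5398 = 1.2804; k_eq = 0.781 N/mm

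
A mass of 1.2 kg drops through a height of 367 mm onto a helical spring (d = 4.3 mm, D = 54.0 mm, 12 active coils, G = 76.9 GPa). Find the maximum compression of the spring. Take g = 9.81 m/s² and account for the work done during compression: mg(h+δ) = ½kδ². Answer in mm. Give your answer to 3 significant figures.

k = Gd⁴/(8D³N_a) = (76.9×10³)(4.3⁴)/(8·54.0³·12) = 1.7392 N/mm
W = mg = 1.2 × 9.81 = 11.772 N
½kδ² − Wδ − Wh = 0 → δ = (W + √(W² + 2kWh))/k
δ = (11.772 + √(138.58 + 15027.8))/1.7392 = (11.772 + 123.15)/1.7392 = 77.578 mm

77.6 mm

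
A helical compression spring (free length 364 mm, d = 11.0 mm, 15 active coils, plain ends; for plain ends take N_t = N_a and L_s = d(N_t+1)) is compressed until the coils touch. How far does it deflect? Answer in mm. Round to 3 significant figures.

188 mm

N_t = 15; L_s = 11.0·16 = 176 mm
δ_solid = L₀ − L_s = 364 − 176 = 188 mm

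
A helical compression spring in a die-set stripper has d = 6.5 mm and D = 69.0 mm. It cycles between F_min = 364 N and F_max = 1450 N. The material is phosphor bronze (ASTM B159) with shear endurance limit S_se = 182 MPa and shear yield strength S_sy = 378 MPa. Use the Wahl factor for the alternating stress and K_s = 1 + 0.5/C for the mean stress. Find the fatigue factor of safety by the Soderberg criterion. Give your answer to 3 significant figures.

0.265

C = D/d = 69.0/6.5 = 10.6154; K_W = (4C−1)/(4C−4)+0.615/C = 1.1359; K_s = 1+0.5/C = 1.0471
F_a = (F_max−F_min)/2 = 543 N; F_m = (F_max+F_min)/2 = 907 N
τ_a = K_W·8F_aD/(πd³) = 1.1359 × 347.42 = 394.64 MPa
τ_m = K_s·8F_mD/(πd³) = 1.0471 × 580.31 = 607.64 MPa
Soderberg: 1/n_f = τ_a/S_se + τ_m/S_sy = 394.64/182 + 607.64/378 = 2.16836 + 1.60751 = 3.7759
n_f = 1/3.7759 = 0.2648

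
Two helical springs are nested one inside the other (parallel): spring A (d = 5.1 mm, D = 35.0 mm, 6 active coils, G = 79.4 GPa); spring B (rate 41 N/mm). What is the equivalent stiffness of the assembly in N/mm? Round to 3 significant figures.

k_A = Gd⁴/(8D³N_a) = (79.4×10³)(5.1⁴)/(8·35.0³·6) = 26.101 N/mm
Parallel: k_eq = 26.101 + 41 = 67.101 N/mm

67.1 N/mm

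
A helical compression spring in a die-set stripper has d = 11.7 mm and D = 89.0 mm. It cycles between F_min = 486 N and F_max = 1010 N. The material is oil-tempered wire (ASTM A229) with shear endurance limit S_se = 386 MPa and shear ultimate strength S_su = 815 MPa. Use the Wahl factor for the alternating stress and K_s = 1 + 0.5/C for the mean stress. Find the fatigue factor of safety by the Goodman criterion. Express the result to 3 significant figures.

3.95

C = D/d = 89.0/11.7 = 7.6068; K_W = (4C−1)/(4C−4)+0.615/C = 1.1944; K_s = 1+0.5/C = 1.0657
F_a = (F_max−F_min)/2 = 262 N; F_m = (F_max+F_min)/2 = 748 N
τ_a = K_W·8F_aD/(πd³) = 1.1944 × 37.074 = 44.28 MPa
τ_m = K_s·8F_mD/(πd³) = 1.0657 × 105.85 = 112.8 MPa
Goodman: 1/n_f = τ_a/S_se + τ_m/S_su = 44.28/386 + 112.8/815 = 0.11472 + 0.13841 = 0.25312
n_f = 1/0.25312 = 3.951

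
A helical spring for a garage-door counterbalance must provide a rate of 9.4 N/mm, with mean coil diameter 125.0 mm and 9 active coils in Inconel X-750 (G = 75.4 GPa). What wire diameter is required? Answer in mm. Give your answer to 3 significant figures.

11.5 mm

d = (8D³N_a·k / G)^(1/4) = (8·125.0³·9·9.4 / (75.4×10³))^0.25
  = (17531)^0.25 = 11.5068 mm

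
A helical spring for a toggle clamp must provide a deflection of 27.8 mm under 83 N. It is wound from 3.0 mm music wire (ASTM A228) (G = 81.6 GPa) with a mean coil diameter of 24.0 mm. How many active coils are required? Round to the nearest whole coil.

Required rate k = F/δ = 83/27.8 = 2.9856 N/mm
N_a = Gd⁴/(8D³k) = (81.6×10³ × 3.0⁴)/(8 × 24.0³ × 2.9856)
    = 6.6096e+06 / 330185 = 20.02 → 20 coils

20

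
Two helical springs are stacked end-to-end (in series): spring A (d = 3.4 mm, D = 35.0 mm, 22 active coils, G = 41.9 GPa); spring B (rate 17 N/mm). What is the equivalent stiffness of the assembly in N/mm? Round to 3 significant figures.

k_A = Gd⁴/(8D³N_a) = (41.9×10³)(3.4⁴)/(8·35.0³·22) = 0.74202 N/mm
Series: 1/k_eq = 1/0.74202 + 1/17 = 1.4065; k_eq = 0.71098 N/mm

0.711 N/mm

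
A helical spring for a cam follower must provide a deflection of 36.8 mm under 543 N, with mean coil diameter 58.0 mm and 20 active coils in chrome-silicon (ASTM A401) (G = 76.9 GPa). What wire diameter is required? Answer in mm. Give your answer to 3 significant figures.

Required rate k = F/δ = 543/36.8 = 14.755 N/mm
d = (8D³N_a·k / G)^(1/4) = (8·58.0³·20·14.755 / (76.9×10³))^0.25
  = (5990)^0.25 = 8.7975 mm

8.80 mm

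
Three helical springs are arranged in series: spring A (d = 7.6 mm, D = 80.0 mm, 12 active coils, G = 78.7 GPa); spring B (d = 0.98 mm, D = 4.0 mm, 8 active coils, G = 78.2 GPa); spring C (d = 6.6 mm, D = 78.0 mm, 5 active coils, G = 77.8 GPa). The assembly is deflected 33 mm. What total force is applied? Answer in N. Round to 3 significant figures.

88.6 N

k_A = Gd⁴/(8D³N_a) = (78.7×10³)(7.6⁴)/(8·80.0³·12) = 5.3418 N/mm
k_B = Gd⁴/(8D³N_a) = (78.2×10³)(0.98⁴)/(8·4.0³·8) = 17.61 N/mm
k_C = Gd⁴/(8D³N_a) = (77.8×10³)(6.6⁴)/(8·78.0³·5) = 7.777 N/mm
Series: 1/k_eq = 1/5.3418 + 1/17.61 + 1/7.777 = 0.37257; k_eq = 2.684 N/mm
F = k_eq·δ = 2.684·33 = 88.573 N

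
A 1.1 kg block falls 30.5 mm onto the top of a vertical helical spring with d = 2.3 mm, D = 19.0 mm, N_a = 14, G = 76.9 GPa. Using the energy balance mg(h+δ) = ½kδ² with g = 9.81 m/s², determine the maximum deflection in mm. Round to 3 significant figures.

k = Gd⁴/(8D³N_a) = (76.9×10³)(2.3⁴)/(8·19.0³·14) = 2.8013 N/mm
W = mg = 1.1 × 9.81 = 10.791 N
½kδ² − Wδ − Wh = 0 → δ = (W + √(W² + 2kWh))/k
δ = (10.791 + √(116.45 + 1843.96))/2.8013 = (10.791 + 44.276)/2.8013 = 19.658 mm

19.7 mm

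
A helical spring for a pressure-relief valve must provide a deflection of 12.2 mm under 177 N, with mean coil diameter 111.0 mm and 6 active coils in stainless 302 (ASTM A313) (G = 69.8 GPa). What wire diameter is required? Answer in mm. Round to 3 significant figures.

Required rate k = F/δ = 177/12.2 = 14.508 N/mm
d = (8D³N_a·k / G)^(1/4) = (8·111.0³·6·14.508 / (69.8×10³))^0.25
  = (13645)^0.25 = 10.8079 mm

10.8 mm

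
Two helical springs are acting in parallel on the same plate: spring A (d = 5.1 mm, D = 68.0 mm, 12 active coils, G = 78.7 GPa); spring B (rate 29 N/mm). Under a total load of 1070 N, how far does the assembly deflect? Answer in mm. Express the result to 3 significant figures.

k_A = Gd⁴/(8D³N_a) = (78.7×10³)(5.1⁴)/(8·68.0³·12) = 1.7638 N/mm
Parallel: k_eq = 1.7638 + 29 = 30.764 N/mm
δ = F/k_eq = 1070/30.764 = 34.781 mm

34.8 mm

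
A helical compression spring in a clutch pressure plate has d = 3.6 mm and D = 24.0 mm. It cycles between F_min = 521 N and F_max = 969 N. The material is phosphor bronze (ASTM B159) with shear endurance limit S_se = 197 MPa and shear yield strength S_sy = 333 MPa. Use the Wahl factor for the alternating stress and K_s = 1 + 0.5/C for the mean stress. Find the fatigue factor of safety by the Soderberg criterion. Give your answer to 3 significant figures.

C = D/d = 24.0/3.6 = 6.6667; K_W = (4C−1)/(4C−4)+0.615/C = 1.2246; K_s = 1+0.5/C = 1.0750
F_a = (F_max−F_min)/2 = 224 N; F_m = (F_max+F_min)/2 = 745 N
τ_a = K_W·8F_aD/(πd³) = 1.2246 × 293.42 = 359.32 MPa
τ_m = K_s·8F_mD/(πd³) = 1.0750 × 975.89 = 1049.1 MPa
Soderberg: 1/n_f = τ_a/S_se + τ_m/S_sy = 359.32/197 + 1049.1/333 = 1.82398 + 3.15039 = 4.9744
n_f = 1/4.9744 = 0.201

0.201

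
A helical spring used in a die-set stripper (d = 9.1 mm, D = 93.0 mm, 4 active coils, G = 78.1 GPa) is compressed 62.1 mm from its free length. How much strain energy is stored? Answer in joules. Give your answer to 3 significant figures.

k = Gd⁴/(8D³N_a) = (78.1×10³)(9.1⁴)/(8·93.0³·4) = 20.807 N/mm
U = ½kδ² = 0.5 × 20.807 × 62.1² = 40121 N·mm = 40.121 J

40.1 J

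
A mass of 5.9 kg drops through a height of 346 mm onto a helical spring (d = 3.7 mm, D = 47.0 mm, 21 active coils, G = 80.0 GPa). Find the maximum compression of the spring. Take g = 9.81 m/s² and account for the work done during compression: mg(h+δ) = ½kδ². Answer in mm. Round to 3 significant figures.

k = Gd⁴/(8D³N_a) = (80.0×10³)(3.7⁴)/(8·47.0³·21) = 0.8596 N/mm
W = mg = 5.9 × 9.81 = 57.879 N
½kδ² − Wδ − Wh = 0 → δ = (W + √(W² + 2kWh))/k
δ = (57.879 + √(3350 + 34428.7))/0.8596 = (57.879 + 194.37)/0.8596 = 293.45 mm

293 mm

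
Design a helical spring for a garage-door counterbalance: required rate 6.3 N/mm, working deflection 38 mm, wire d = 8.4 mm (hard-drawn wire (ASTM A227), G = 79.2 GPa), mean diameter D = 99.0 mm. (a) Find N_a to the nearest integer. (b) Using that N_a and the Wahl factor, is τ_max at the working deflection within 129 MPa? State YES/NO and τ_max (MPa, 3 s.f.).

N_a = Gd⁴/(8D³k) = (79.2×10³)(8.4⁴)/(8·99.0³·6.3) = 8.063 → N_a = 8
Actual rate k = Gd⁴/(8D³·8) = 6.3498 N/mm
Working load F = kδ = 6.3498·38 = 241.29 N
C = 99.0/8.4 = 11.7857; K_W = (4C−1)/(4C−4)+0.615/C = 1.1217
τ_max = K_W·8FD/(πd³) = 1.1217·102.63 = 115.12 MPa
τ_max ≤ 129 MPa → acceptable

(a) 8 coils; (b) YES, τ_max = 115 MPa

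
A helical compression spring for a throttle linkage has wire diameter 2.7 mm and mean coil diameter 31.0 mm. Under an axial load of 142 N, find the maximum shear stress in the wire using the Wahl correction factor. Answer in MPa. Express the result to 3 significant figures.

641 MPa

Spring index C = D/d = 31.0/2.7 = 11.4815
K_W = (4C−1)/(4C−4) + 0.615/C = 44.926/41.926 + 0.0536 = 1.1251
τ₀ = 8FD/(πd³) = 8·142·31.0/(π·2.7³) = 35216/61.836 = 569.51 MPa
τ_max = K·τ₀ = 1.1251 × 569.51 = 640.76 MPa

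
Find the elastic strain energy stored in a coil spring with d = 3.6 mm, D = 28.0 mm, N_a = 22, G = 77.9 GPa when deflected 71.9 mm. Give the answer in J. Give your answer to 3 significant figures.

8.75 J

k = Gd⁴/(8D³N_a) = (77.9×10³)(3.6⁴)/(8·28.0³·22) = 3.3866 N/mm
U = ½kδ² = 0.5 × 3.3866 × 71.9² = 8753.6 N·mm = 8.7536 J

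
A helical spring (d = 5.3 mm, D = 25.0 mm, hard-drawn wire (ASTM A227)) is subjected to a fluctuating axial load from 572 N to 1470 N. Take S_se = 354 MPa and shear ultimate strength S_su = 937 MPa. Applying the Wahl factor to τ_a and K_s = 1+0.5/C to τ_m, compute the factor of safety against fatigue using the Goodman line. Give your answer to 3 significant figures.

C = D/d = 25.0/5.3 = 4.7170; K_W = (4C−1)/(4C−4)+0.615/C = 1.3322; K_s = 1+0.5/C = 1.1060
F_a = (F_max−F_min)/2 = 449 N; F_m = (F_max+F_min)/2 = 1021 N
τ_a = K_W·8F_aD/(πd³) = 1.3322 × 192 = 255.77 MPa
τ_m = K_s·8F_mD/(πd³) = 1.1060 × 436.59 = 482.87 MPa
Goodman: 1/n_f = τ_a/S_se + τ_m/S_su = 255.77/354 + 482.87/937 = 0.72252 + 0.51534 = 1.2379
n_f = 1/1.2379 = 0.8078

0.808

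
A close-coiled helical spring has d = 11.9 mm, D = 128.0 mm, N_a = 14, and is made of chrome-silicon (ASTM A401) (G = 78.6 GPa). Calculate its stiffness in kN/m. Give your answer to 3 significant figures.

6.71 kN/m

k = Gd⁴/(8D³N_a) = (78.6×10³ × 11.9⁴) / (8 × 128.0³ × 14)
  = 1.5762e+09 / 2.34881e+08 = 6.7106 N/mm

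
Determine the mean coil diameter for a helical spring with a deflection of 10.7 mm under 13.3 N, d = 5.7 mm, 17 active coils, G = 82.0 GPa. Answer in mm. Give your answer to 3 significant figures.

80.0 mm

Required rate k = F/δ = 13.3/10.7 = 1.243 N/mm
D = (Gd⁴/(8N_a·k))^(1/3) = (82.0×10³·5.7⁴/(8·17·1.243))^(1/3)
  = (512043)^(1/3) = 80.0022 mm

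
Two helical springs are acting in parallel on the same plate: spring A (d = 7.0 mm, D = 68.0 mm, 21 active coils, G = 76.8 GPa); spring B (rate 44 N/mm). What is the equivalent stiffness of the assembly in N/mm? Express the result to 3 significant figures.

k_A = Gd⁴/(8D³N_a) = (76.8×10³)(7.0⁴)/(8·68.0³·21) = 3.4907 N/mm
Parallel: k_eq = 3.4907 + 44 = 47.491 N/mm

47.5 N/mm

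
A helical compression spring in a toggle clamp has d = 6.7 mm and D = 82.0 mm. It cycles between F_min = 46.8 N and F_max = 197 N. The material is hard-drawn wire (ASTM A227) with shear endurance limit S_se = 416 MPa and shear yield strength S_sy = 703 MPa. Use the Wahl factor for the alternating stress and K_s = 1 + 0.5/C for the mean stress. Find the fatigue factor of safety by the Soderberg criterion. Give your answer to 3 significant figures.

C = D/d = 82.0/6.7 = 12.2388; K_W = (4C−1)/(4C−4)+0.615/C = 1.1170; K_s = 1+0.5/C = 1.0409
F_a = (F_max−F_min)/2 = 75.1 N; F_m = (F_max+F_min)/2 = 121.9 N
τ_a = K_W·8F_aD/(πd³) = 1.1170 × 52.14 = 58.239 MPa
τ_m = K_s·8F_mD/(πd³) = 1.0409 × 84.632 = 88.089 MPa
Soderberg: 1/n_f = τ_a/S_se + τ_m/S_sy = 58.239/416 + 88.089/703 = 0.14000 + 0.12530 = 0.2653
n_f = 1/0.2653 = 3.769

3.77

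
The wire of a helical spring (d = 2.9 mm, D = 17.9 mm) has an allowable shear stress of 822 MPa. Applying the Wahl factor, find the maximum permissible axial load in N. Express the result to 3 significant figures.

C = D/d = 17.9/2.9 = 6.1724
K_W = (4C−1)/(4C−4) + 0.615/C = 23.690/20.690 + 0.0996 = 1.2446
τ_max = K·8FD/(πd³) → F_max = τ_allow·πd³/(8DK)
F_max = 822·π·2.9³/(8·17.9·1.2446) = 62982/178.23 = 353.37 N

353 N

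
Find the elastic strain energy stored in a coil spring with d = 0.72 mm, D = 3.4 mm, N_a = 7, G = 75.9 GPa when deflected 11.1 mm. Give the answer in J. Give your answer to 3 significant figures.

0.571 J

k = Gd⁴/(8D³N_a) = (75.9×10³)(0.72⁴)/(8·3.4³·7) = 9.2672 N/mm
U = ½kδ² = 0.5 × 9.2672 × 11.1² = 570.9 N·mm = 0.5709 J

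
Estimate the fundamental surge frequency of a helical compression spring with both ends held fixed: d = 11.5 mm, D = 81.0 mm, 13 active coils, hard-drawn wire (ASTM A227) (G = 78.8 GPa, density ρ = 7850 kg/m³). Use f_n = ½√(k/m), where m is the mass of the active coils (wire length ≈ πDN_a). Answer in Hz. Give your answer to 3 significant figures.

k = Gd⁴/(8D³N_a) = (78.8×10³)(11.5⁴)/(8·81.0³·13) = 24.936 N/mm = 24936 N/m
Wire length L = πDN_a = π·81.0·13 = 3308.1 mm
m = ρ·(πd²/4)·L = 7850 × 103.87×10⁻⁶ m² × 3.3081 m = 2.6973 kg
f_n = ½√(k/m) = 0.5·√(24936/2.6973) = 0.5·√(9244.8) = 48.075 Hz

48.1 Hz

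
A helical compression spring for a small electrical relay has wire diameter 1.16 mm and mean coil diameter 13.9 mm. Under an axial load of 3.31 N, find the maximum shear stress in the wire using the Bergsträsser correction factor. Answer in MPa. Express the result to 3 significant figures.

Spring index C = D/d = 13.9/1.16 = 11.9828
K_B = (4C+2)/(4C−3) = 49.931/44.931 = 1.1113
τ₀ = 8FD/(πd³) = 8·3.31·13.9/(π·1.16³) = 368.072/4.9037 = 75.06 MPa
τ_max = K·τ₀ = 1.1113 × 75.06 = 83.413 MPa

83.4 MPa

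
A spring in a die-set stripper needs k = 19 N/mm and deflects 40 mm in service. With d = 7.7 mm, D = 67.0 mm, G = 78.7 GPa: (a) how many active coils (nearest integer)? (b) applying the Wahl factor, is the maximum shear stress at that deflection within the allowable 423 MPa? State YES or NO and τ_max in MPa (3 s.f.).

(a) 6 coils; (b) YES, τ_max = 335 MPa

N_a = Gd⁴/(8D³k) = (78.7×10³)(7.7⁴)/(8·67.0³·19) = 6.052 → N_a = 6
Actual rate k = Gd⁴/(8D³·6) = 19.163 N/mm
Working load F = kδ = 19.163·40 = 766.53 N
C = 67.0/7.7 = 8.7013; K_W = (4C−1)/(4C−4)+0.615/C = 1.1681
τ_max = K_W·8FD/(πd³) = 1.1681·286.47 = 334.61 MPa
τ_max ≤ 423 MPa → acceptable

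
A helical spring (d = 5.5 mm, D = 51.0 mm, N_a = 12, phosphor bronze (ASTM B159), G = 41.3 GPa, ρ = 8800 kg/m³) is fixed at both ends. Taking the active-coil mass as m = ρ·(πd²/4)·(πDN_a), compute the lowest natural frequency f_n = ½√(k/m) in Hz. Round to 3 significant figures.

k = Gd⁴/(8D³N_a) = (41.3×10³)(5.5⁴)/(8·51.0³·12) = 2.9677 N/mm = 2967.7 N/m
Wire length L = πDN_a = π·51.0·12 = 1922.7 mm
m = ρ·(πd²/4)·L = 8800 × 23.758×10⁻⁶ m² × 1.9227 m = 0.40198 kg
f_n = ½√(k/m) = 0.5·√(2967.7/0.40198) = 0.5·√(7382.8) = 42.962 Hz

43.0 Hz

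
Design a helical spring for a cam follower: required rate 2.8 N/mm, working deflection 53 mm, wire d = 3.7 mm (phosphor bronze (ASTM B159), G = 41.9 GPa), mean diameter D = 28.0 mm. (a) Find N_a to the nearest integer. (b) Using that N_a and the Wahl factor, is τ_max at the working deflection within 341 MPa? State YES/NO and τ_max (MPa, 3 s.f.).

(a) 16 coils; (b) YES, τ_max = 249 MPa

N_a = Gd⁴/(8D³k) = (41.9×10³)(3.7⁴)/(8·28.0³·2.8) = 15.97 → N_a = 16
Actual rate k = Gd⁴/(8D³·16) = 2.7947 N/mm
Working load F = kδ = 2.7947·53 = 148.12 N
C = 28.0/3.7 = 7.5676; K_W = (4C−1)/(4C−4)+0.615/C = 1.1955
τ_max = K_W·8FD/(πd³) = 1.1955·208.5 = 249.25 MPa
τ_max ≤ 341 MPa → acceptable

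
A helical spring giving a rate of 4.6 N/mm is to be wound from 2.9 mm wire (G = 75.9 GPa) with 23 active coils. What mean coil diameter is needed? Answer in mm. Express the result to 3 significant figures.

D = (Gd⁴/(8N_a·k))^(1/3) = (75.9×10³·2.9⁴/(8·23·4.6))^(1/3)
  = (6342.47)^(1/3) = 18.5106 mm

18.5 mm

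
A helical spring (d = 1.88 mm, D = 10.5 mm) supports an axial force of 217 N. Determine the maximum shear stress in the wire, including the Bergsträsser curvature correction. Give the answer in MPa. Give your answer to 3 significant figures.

Spring index C = D/d = 10.5/1.88 = 5.5851
K_B = (4C+2)/(4C−3) = 24.340/19.340 = 1.2585
τ₀ = 8FD/(πd³) = 8·217·10.5/(π·1.88³) = 18228/20.875 = 873.2 MPa
τ_max = K·τ₀ = 1.2585 × 873.2 = 1098.9 MPa

1100 MPa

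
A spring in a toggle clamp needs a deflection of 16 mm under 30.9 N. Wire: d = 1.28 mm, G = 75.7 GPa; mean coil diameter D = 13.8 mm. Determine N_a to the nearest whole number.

Required rate k = F/δ = 30.9/16 = 1.9312 N/mm
N_a = Gd⁴/(8D³k) = (75.7×10³ × 1.28⁴)/(8 × 13.8³ × 1.9312)
    = 203206 / 40603.7 = 5.005 → 5 coils

5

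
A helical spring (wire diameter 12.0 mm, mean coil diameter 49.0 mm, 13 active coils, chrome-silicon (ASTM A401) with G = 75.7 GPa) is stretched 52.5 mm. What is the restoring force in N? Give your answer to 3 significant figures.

k = Gd⁴/(8D³N_a) = (75.7×10³)(12.0⁴)/(8·49.0³·13) = 128.29 N/mm
F = k·δ = 128.29 × 52.5 = 6735.3 N

6740 N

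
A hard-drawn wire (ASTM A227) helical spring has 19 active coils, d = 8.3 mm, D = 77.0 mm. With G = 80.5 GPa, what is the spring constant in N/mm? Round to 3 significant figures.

k = Gd⁴/(8D³N_a) = (80.5×10³ × 8.3⁴) / (8 × 77.0³ × 19)
  = 3.82039e+08 / 6.9393e+07 = 5.5054 N/mm

5.51 N/mm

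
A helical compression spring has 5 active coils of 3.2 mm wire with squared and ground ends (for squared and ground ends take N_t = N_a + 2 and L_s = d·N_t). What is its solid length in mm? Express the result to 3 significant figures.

squared and ground ends: N_t = N_a + 2 = 5 + 2 = 7
L_s = d·N_t = 3.2 × 7 = 22.4 mm

22.4 mm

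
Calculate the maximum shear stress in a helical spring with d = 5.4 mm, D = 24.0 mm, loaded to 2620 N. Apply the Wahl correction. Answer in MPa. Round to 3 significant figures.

1380 MPa

Spring index C = D/d = 24.0/5.4 = 4.4444
K_W = (4C−1)/(4C−4) + 0.615/C = 16.778/13.778 + 0.1384 = 1.3561
τ₀ = 8FD/(πd³) = 8·2620·24.0/(π·5.4³) = 503040/494.69 = 1016.9 MPa
τ_max = K·τ₀ = 1.3561 × 1016.9 = 1379 MPa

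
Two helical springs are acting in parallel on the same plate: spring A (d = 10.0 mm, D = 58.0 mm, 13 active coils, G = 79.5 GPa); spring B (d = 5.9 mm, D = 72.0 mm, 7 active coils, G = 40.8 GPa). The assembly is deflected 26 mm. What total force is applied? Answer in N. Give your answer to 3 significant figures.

k_A = Gd⁴/(8D³N_a) = (79.5×10³)(10.0⁴)/(8·58.0³·13) = 39.179 N/mm
k_B = Gd⁴/(8D³N_a) = (40.8×10³)(5.9⁴)/(8·72.0³·7) = 2.3653 N/mm
Parallel: k_eq = 39.179 + 2.3653 = 41.544 N/mm
F = k_eq·δ = 41.544·26 = 1080.1 N

1080 N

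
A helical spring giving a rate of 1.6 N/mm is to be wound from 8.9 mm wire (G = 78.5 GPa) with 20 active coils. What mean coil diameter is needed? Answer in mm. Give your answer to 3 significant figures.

124 mm

D = (Gd⁴/(8N_a·k))^(1/3) = (78.5×10³·8.9⁴/(8·20·1.6))^(1/3)
  = (1.92393e+06)^(1/3) = 124.3741 mm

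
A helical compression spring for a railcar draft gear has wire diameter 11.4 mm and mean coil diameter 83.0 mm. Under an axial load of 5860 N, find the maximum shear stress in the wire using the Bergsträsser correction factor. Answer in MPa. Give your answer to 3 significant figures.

996 MPa

Spring index C = D/d = 83.0/11.4 = 7.2807
K_B = (4C+2)/(4C−3) = 31.123/26.123 = 1.1914
τ₀ = 8FD/(πd³) = 8·5860·83.0/(π·11.4³) = 3.89104e+06/4654.4 = 835.99 MPa
τ_max = K·τ₀ = 1.1914 × 835.99 = 996 MPa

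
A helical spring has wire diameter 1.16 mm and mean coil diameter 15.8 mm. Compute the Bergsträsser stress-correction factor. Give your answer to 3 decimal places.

C = D/d = 15.8/1.16 = 13.6207
K_B = (4C+2)/(4C−3) = 56.483/51.483 = 1.0971

1.097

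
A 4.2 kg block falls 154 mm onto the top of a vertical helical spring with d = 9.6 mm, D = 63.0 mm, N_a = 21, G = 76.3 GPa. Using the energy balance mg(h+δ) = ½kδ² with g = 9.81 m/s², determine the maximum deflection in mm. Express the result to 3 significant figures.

k = Gd⁴/(8D³N_a) = (76.3×10³)(9.6⁴)/(8·63.0³·21) = 15.427 N/mm
W = mg = 4.2 × 9.81 = 41.202 N
½kδ² − Wδ − Wh = 0 → δ = (W + √(W² + 2kWh))/k
δ = (41.202 + √(1697.6 + 195771))/15.427 = (41.202 + 444.37)/15.427 = 31.476 mm

31.5 mm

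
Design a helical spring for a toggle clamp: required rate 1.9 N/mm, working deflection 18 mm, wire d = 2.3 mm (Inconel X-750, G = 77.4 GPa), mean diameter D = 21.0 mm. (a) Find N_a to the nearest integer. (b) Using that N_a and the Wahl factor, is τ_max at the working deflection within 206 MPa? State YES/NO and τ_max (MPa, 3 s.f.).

(a) 15 coils; (b) YES, τ_max = 179 MPa

N_a = Gd⁴/(8D³k) = (77.4×10³)(2.3⁴)/(8·21.0³·1.9) = 15.39 → N_a = 15
Actual rate k = Gd⁴/(8D³·15) = 1.949 N/mm
Working load F = kδ = 1.949·18 = 35.082 N
C = 21.0/2.3 = 9.1304; K_W = (4C−1)/(4C−4)+0.615/C = 1.1596
τ_max = K_W·8FD/(πd³) = 1.1596·154.19 = 178.8 MPa
τ_max ≤ 206 MPa → acceptable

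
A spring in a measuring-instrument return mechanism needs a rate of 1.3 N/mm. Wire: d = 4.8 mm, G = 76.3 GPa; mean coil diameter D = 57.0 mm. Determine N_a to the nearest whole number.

N_a = Gd⁴/(8D³k) = (76.3×10³ × 4.8⁴)/(8 × 57.0³ × 1.3)
    = 4.05032e+07 / 1.92601e+06 = 21.03 → 21 coils

21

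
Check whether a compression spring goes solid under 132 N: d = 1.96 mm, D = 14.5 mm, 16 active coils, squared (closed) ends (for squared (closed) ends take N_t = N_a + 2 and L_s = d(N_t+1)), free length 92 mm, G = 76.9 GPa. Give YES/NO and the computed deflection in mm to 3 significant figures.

NO, δ = 45.4 mm

k = Gd⁴/(8D³N_a) = (76.9×10³)(1.96⁴)/(8·14.5³·16) = 2.9083 N/mm
N_t = 18; L_s = 1.96·19 = 37.24 mm; δ_solid = L₀ − L_s = 92 − 37.24 = 54.76 mm
δ = F/k = 132/2.9083 = 45.388 mm
δ < δ_solid → spring does not go solid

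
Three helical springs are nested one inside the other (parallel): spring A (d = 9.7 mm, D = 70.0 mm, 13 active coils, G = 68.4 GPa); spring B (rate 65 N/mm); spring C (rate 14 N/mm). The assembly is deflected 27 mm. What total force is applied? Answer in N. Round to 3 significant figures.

k_A = Gd⁴/(8D³N_a) = (68.4×10³)(9.7⁴)/(8·70.0³·13) = 16.975 N/mm
Parallel: k_eq = 16.975 + 65 + 14 = 95.975 N/mm
F = k_eq·δ = 95.975·27 = 2591.3 N

2590 N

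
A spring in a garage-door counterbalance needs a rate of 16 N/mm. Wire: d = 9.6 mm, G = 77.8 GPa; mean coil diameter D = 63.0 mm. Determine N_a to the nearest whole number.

N_a = Gd⁴/(8D³k) = (77.8×10³ × 9.6⁴)/(8 × 63.0³ × 16)
    = 6.60792e+08 / 3.2006e+07 = 20.65 → 21 coils

21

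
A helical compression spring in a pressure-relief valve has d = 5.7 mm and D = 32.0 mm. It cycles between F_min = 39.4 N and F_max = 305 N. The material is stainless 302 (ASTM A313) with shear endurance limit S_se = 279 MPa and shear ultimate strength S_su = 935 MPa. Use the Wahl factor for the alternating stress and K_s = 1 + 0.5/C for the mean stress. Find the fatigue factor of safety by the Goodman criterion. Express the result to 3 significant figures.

2.82

C = D/d = 32.0/5.7 = 5.6140; K_W = (4C−1)/(4C−4)+0.615/C = 1.2721; K_s = 1+0.5/C = 1.0891
F_a = (F_max−F_min)/2 = 132.8 N; F_m = (F_max+F_min)/2 = 172.2 N
τ_a = K_W·8F_aD/(πd³) = 1.2721 × 58.434 = 74.333 MPa
τ_m = K_s·8F_mD/(πd³) = 1.0891 × 75.77 = 82.519 MPa
Goodman: 1/n_f = τ_a/S_se + τ_m/S_su = 74.333/279 + 82.519/935 = 0.26643 + 0.08826 = 0.35468
n_f = 1/0.35468 = 2.819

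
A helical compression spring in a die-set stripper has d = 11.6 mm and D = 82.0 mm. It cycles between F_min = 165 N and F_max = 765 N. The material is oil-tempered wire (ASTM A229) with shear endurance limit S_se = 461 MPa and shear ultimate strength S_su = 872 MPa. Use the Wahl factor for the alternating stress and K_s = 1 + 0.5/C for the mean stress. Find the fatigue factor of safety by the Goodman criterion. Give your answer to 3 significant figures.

C = D/d = 82.0/11.6 = 7.0690; K_W = (4C−1)/(4C−4)+0.615/C = 1.2106; K_s = 1+0.5/C = 1.0707
F_a = (F_max−F_min)/2 = 300 N; F_m = (F_max+F_min)/2 = 465 N
τ_a = K_W·8F_aD/(πd³) = 1.2106 × 40.133 = 48.584 MPa
τ_m = K_s·8F_mD/(πd³) = 1.0707 × 62.206 = 66.606 MPa
Goodman: 1/n_f = τ_a/S_se + τ_m/S_su = 48.584/461 + 66.606/872 = 0.10539 + 0.07638 = 0.18177
n_f = 1/0.18177 = 5.501

5.50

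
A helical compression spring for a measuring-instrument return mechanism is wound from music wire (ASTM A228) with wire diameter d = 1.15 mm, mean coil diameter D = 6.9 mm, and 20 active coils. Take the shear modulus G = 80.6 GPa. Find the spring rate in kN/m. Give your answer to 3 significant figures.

k = Gd⁴/(8D³N_a) = (80.6×10³ × 1.15⁴) / (8 × 6.9³ × 20)
  = 140970 / 52561.4 = 2.682 N/mm

2.68 kN/m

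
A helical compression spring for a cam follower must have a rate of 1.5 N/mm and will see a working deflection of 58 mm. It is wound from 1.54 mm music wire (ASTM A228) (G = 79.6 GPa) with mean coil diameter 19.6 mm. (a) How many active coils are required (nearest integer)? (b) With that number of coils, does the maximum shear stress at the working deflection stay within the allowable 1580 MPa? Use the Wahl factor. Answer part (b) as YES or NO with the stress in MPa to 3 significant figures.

(a) 5 coils; (b) YES, τ_max = 1310 MPa

N_a = Gd⁴/(8D³k) = (79.6×10³)(1.54⁴)/(8·19.6³·1.5) = 4.955 → N_a = 5
Actual rate k = Gd⁴/(8D³·5) = 1.4865 N/mm
Working load F = kδ = 1.4865·58 = 86.218 N
C = 19.6/1.54 = 12.7273; K_W = (4C−1)/(4C−4)+0.615/C = 1.1123
τ_max = K_W·8FD/(πd³) = 1.1123·1178.2 = 1310.5 MPa
τ_max ≤ 1580 MPa → acceptable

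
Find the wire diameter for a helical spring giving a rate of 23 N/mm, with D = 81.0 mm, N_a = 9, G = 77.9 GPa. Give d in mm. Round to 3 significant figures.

d = (8D³N_a·k / G)^(1/4) = (8·81.0³·9·23 / (77.9×10³))^0.25
  = (11297)^0.25 = 10.3097 mm

10.3 mm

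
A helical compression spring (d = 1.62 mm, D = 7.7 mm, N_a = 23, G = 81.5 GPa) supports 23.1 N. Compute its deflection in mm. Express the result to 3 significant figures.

3.46 mm

k = Gd⁴/(8D³N_a) = (81.5×10³)(1.62⁴)/(8·7.7³·23) = 6.6823 N/mm
δ = F/k = 23.1 / 6.6823 = 3.4569 mm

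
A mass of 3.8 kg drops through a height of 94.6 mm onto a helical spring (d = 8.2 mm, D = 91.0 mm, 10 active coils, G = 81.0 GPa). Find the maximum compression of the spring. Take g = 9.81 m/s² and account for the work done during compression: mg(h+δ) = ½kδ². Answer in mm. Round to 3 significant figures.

k = Gd⁴/(8D³N_a) = (81.0×10³)(8.2⁴)/(8·91.0³·10) = 6.0747 N/mm
W = mg = 3.8 × 9.81 = 37.278 N
½kδ² − Wδ − Wh = 0 → δ = (W + √(W² + 2kWh))/k
δ = (37.278 + √(1389.6 + 42845))/6.0747 = (37.278 + 210.32)/6.0747 = 40.759 mm

40.8 mm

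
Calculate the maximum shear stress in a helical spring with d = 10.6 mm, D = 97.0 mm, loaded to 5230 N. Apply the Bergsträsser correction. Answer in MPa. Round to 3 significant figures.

Spring index C = D/d = 97.0/10.6 = 9.1509
K_B = (4C+2)/(4C−3) = 38.604/33.604 = 1.1488
τ₀ = 8FD/(πd³) = 8·5230·97.0/(π·10.6³) = 4.05848e+06/3741.7 = 1084.7 MPa
τ_max = K·τ₀ = 1.1488 × 1084.7 = 1246.1 MPa

1250 MPa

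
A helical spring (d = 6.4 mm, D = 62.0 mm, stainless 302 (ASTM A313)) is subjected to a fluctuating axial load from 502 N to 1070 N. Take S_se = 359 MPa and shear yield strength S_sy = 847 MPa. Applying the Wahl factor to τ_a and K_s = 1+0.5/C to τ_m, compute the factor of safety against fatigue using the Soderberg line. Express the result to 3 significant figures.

C = D/d = 62.0/6.4 = 9.6875; K_W = (4C−1)/(4C−4)+0.615/C = 1.1498; K_s = 1+0.5/C = 1.0516
F_a = (F_max−F_min)/2 = 284 N; F_m = (F_max+F_min)/2 = 786 N
τ_a = K_W·8F_aD/(πd³) = 1.1498 × 171.04 = 196.67 MPa
τ_m = K_s·8F_mD/(πd³) = 1.0516 × 473.38 = 497.82 MPa
Soderberg: 1/n_f = τ_a/S_se + τ_m/S_sy = 196.67/359 + 497.82/847 = 0.54783 + 0.58774 = 1.1356
n_f = 1/1.1356 = 0.8806

0.881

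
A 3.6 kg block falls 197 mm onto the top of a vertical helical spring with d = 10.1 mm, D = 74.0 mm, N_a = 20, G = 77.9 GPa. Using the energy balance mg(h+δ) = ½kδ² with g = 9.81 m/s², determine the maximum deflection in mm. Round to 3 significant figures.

36.3 mm

k = Gd⁴/(8D³N_a) = (77.9×10³)(10.1⁴)/(8·74.0³·20) = 12.503 N/mm
W = mg = 3.6 × 9.81 = 35.316 N
½kδ² − Wδ − Wh = 0 → δ = (W + √(W² + 2kWh))/k
δ = (35.316 + √(1247.2 + 173970))/12.503 = (35.316 + 418.59)/12.503 = 36.304 mm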